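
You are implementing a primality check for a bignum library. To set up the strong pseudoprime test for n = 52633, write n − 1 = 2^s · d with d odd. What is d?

6579

Halving: 52632 → 26316 → 13158 → 6579; 6579 is odd.
So 52632 = 2^3 · 6579.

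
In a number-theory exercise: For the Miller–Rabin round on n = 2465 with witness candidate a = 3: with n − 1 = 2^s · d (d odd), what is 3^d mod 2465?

2018

n − 1 = 2464 = 2^5 · 77, so s = 5 and d = 77.
Repeated squaring mod 2465: 3^1 ≡ 3, 3^2 ≡ 9, 3^4 ≡ 81, 3^8 ≡ 1631, 3^16 ≡ 426, 3^32 ≡ 1531, 3^64 ≡ 2211.
77 = 64 + 8 + 4 + 1, so 3^77 ≡ 2211·1631·81·3 ≡ 2018 (mod 2465).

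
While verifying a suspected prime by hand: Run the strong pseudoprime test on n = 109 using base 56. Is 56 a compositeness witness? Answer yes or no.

no

n − 1 = 108 = 2^2 · 27, so s = 2 and d = 27.
x_0 = 56^27 mod 109 = 76.
x_0 is neither 1 nor 108, so continue squaring.
x_1 = 76^2 mod 109 = 108.
x_1 ≡ −1, so 56 is not a witness.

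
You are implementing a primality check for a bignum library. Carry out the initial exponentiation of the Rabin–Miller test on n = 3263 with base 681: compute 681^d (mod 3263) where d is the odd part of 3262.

n − 1 = 3262 = 2^1 · 1631, so s = 1 and d = 1631.
Repeated squaring mod 3263: 681^1 ≡ 681, 681^2 ≡ 415, 681^4 ≡ 2549, 681^8 ≡ 768, 681^16 ≡ 2484, 681^32 ≡ 3186, 681^64 ≡ 2666, 681^128 ≡ 742, 681^256 ≡ 2380, 681^512 ≡ 3095, 681^1024 ≡ 2120.
1631 = 1024 + 512 + 64 + 16 + 8 + 4 + 2 + 1, so 681^1631 ≡ 2120·3095·2666·2484·768·2549·415·681 ≡ 372 (mod 3263).

372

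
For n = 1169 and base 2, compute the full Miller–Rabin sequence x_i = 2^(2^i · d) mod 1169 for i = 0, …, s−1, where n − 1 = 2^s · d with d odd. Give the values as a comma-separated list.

n − 1 = 1168 = 2^4 · 73, so s = 4 and d = 73.
x_0 = 2^73 mod 1169 = 205.
x_1 = 205^2 mod 1169 = 1110.
x_2 = 1110^2 mod 1169 = 1143.
x_3 = 1143^2 mod 1169 = 676.

205, 1110, 1143, 676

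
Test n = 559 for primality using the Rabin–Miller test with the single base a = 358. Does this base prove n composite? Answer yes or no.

n − 1 = 558 = 2^1 · 279, so s = 1 and d = 279.
x_0 = 358^279 mod 559 = 408.
x_0 ∉ {1, 558} and s = 1, so 358 is a Miller–Rabin witness and 559 is composite.

yes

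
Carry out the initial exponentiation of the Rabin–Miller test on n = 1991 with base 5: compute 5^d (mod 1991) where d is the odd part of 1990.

n − 1 = 1990 = 2^1 · 995, so s = 1 and d = 995.
5^995 mod 1991 = 1134.

1134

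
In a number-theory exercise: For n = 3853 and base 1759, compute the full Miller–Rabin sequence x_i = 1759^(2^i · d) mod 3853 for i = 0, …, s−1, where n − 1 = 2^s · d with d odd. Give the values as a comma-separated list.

1305, 3852

n − 1 = 3852 = 2^2 · 963, so s = 2 and d = 963.
x_0 = 1759^963 mod 3853 = 1305.
x_1 = 1305^2 mod 3853 = 3852.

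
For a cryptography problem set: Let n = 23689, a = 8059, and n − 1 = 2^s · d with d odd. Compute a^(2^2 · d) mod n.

n − 1 = 23688 = 2^3 · 2961, so s = 3 and d = 2961.
By repeated squaring, 8059^2961 ≡ 12181 (mod 23689).
x_0 = 12181.
x_1 = 12181^2 mod 23689 = 12554.
x_2 = 12554^2 mod 23689 = 23688.

23688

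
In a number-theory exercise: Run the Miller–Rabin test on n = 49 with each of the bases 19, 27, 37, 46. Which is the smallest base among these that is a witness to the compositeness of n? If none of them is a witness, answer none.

27

n − 1 = 48 = 2^4 · 3, so s = 4 and d = 3.
Base 19: x_0 = 19^3 mod 49 = 48. x_0 = 48 ≡ −1, so 19 is not a witness.
Base 27: x_0 = 27^3 mod 49 = 34. x_0 is neither 1 nor 48, so continue squaring. x_1 = 34^2 mod 49 = 29. x_2 = 29^2 mod 49 = 8. x_3 = 8^2 mod 49 = 15. Reached i = s−1 = 3 without hitting −1: 27 is a Miller–Rabin witness and 49 is composite.
Base 37: x_0 = 37^3 mod 49 = 36. x_0 is neither 1 nor 48, so continue squaring. x_1 = 36^2 mod 49 = 22. x_2 = 22^2 mod 49 = 43. x_3 = 43^2 mod 49 = 36. Reached i = s−1 = 3 without hitting −1: 37 is a Miller–Rabin witness and 49 is composite.
Base 46: x_0 = 46^3 mod 49 = 22. x_0 is neither 1 nor 48, so continue squaring. x_1 = 22^2 mod 49 = 43. x_2 = 43^2 mod 49 = 36. x_3 = 36^2 mod 49 = 22. Reached i = s−1 = 3 without hitting −1: 46 is a Miller–Rabin witness and 49 is composite.
The smallest witness among the given bases is 27.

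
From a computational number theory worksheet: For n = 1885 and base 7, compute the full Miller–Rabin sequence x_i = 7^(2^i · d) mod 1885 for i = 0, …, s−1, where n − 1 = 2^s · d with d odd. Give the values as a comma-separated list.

n − 1 = 1884 = 2^2 · 471, so s = 2 and d = 471.
x_0 = 7^471 mod 1885 = 1383.
x_1 = 1383^2 mod 1885 = 1299.

1383, 1299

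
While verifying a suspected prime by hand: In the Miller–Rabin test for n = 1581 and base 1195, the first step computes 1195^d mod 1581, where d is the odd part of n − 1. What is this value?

n − 1 = 1580 = 2^2 · 395, so s = 2 and d = 395.
1195^395 mod 1581 = 181.

181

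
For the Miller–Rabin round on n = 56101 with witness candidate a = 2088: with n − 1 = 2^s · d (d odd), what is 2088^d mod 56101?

56100

n − 1 = 56100 = 2^2 · 14025, so s = 2 and d = 14025.
Repeated squaring mod 56101: 2088^1 ≡ 2088, 2088^2 ≡ 39967, 2088^4 ≡ 53417, 2088^8 ≡ 22928, 2088^16 ≡ 26814, 2088^32 ≡ 180, 2088^64 ≡ 32400, 2088^128 ≡ 54189, 2088^256 ≡ 9179, 2088^512 ≡ 46440, 2088^1024 ≡ 38958, 2088^2048 ≡ 25411, 2088^4096 ≡ 52512, 2088^8192 ≡ 33792.
14025 = 8192 + 4096 + 1024 + 512 + 128 + 64 + 8 + 1, so 2088^14025 ≡ 33792·52512·38958·46440·54189·32400·22928·2088 ≡ 56100 (mod 56101).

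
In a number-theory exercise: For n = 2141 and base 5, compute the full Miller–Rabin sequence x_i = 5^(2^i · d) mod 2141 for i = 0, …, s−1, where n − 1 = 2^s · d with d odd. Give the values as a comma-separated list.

n − 1 = 2140 = 2^2 · 535, so s = 2 and d = 535.
x_0 = 5^535 mod 2141 = 2140.
x_1 = 2140^2 mod 2141 = 1.

2140, 1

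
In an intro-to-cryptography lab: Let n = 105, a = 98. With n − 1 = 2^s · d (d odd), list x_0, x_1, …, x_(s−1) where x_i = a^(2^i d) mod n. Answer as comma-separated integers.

n − 1 = 104 = 2^3 · 13, so s = 3 and d = 13.
x_0 = 98^13 mod 105 = 98.
x_1 = 98^2 mod 105 = 49.
x_2 = 49^2 mod 105 = 91.

98, 49, 91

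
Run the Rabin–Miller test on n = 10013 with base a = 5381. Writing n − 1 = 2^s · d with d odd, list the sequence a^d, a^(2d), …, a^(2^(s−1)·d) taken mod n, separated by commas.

n − 1 = 10012 = 2^2 · 2503, so s = 2 and d = 2503.
x_0 = 5381^2503 mod 10013 = 5476.
x_1 = 5476^2 mod 10013 = 7654.

5476, 7654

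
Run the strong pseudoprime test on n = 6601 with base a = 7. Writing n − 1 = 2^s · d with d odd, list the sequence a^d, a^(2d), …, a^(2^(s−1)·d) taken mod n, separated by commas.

n − 1 = 6600 = 2^3 · 825, so s = 3 and d = 825.
x_0 = 7^825 mod 6601 = 413.
x_1 = 413^2 mod 6601 = 5544.
x_2 = 5544^2 mod 6601 = 1680.

413, 5544, 1680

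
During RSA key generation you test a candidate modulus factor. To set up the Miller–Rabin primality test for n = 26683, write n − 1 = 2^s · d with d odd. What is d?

13341

Halving: 26682 → 13341; 13341 is odd.
So 26682 = 2^1 · 13341.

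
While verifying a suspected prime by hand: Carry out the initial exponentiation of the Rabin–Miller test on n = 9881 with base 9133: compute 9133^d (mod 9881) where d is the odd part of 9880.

3197

n − 1 = 9880 = 2^3 · 1235, so s = 3 and d = 1235.
9133^1235 mod 9881 = 3197.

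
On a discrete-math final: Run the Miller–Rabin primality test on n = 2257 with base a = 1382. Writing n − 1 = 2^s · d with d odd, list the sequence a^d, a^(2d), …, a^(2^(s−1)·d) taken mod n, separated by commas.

n − 1 = 2256 = 2^4 · 141, so s = 4 and d = 141.
x_0 = 1382^141 mod 2257 = 1636.
x_1 = 1636^2 mod 2257 = 1951.
x_2 = 1951^2 mod 2257 = 1099.
x_3 = 1099^2 mod 2257 = 306.

1636, 1951, 1099, 306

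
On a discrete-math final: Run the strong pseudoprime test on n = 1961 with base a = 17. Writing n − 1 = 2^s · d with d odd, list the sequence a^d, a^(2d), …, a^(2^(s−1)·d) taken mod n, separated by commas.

1707, 1764, 1550

n − 1 = 1960 = 2^3 · 245, so s = 3 and d = 245.
x_0 = 17^245 mod 1961 = 1707.
x_1 = 1707^2 mod 1961 = 1764.
x_2 = 1764^2 mod 1961 = 1550.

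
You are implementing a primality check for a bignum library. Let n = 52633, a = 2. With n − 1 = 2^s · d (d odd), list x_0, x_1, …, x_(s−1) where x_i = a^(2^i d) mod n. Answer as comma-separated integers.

1, 1, 1

n − 1 = 52632 = 2^3 · 6579, so s = 3 and d = 6579.
x_0 = 2^6579 mod 52633 = 1.
x_1 = 1^2 mod 52633 = 1.
x_2 = 1^2 mod 52633 = 1.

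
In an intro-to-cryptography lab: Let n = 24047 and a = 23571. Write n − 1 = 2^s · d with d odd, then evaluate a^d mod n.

8266

n − 1 = 24046 = 2^1 · 12023, so s = 1 and d = 12023.
23571^12023 mod 24047 = 8266.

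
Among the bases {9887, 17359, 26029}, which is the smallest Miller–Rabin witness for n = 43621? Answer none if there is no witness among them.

n − 1 = 43620 = 2^2 · 10905, so s = 2 and d = 10905.
Base 9887: x_0 = 9887^10905 mod 43621 = 32599. x_0 is neither 1 nor 43620, so continue squaring. x_1 = 32599^2 mod 43621 = 43620. x_1 ≡ −1, so 9887 is not a witness.
Base 17359: x_0 = 17359^10905 mod 43621 = 37279. x_0 is neither 1 nor 43620, so continue squaring. x_1 = 37279^2 mod 43621 = 2402. Reached i = s−1 = 1 without hitting −1: 17359 is a Miller–Rabin witness and 43621 is composite.
Base 26029: x_0 = 26029^10905 mod 43621 = 14461. x_0 is neither 1 nor 43620, so continue squaring. x_1 = 14461^2 mod 43621 = 1447. Reached i = s−1 = 1 without hitting −1: 26029 is a Miller–Rabin witness and 43621 is composite.
The smallest witness among the given bases is 17359.

17359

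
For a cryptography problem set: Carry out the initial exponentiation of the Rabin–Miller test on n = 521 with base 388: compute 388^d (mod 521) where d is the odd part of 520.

n − 1 = 520 = 2^3 · 65, so s = 3 and d = 65.
Repeated squaring mod 521: 388^1 ≡ 388, 388^2 ≡ 496, 388^4 ≡ 104, 388^8 ≡ 396, 388^16 ≡ 516, 388^32 ≡ 25, 388^64 ≡ 104.
65 = 64 + 1, so 388^65 ≡ 104·388 ≡ 235 (mod 521).

235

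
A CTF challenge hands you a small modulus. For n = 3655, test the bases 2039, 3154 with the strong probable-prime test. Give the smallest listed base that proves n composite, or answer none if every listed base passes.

3154

n − 1 = 3654 = 2^1 · 1827, so s = 1 and d = 1827.
Base 2039: x_0 = 2039^1827 mod 3655 = 3654. x_0 = 3654 ≡ −1, so 2039 is not a witness.
Base 3154: x_0 = 3154^1827 mod 3655 = 474. x_0 ∉ {1, 3654} and s = 1, so 3154 is a Miller–Rabin witness and 3655 is composite.
The smallest witness among the given bases is 3154.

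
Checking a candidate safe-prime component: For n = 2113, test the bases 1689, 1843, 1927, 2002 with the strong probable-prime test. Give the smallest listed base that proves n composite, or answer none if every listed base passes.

none

n − 1 = 2112 = 2^6 · 33, so s = 6 and d = 33.
Base 1689: x_0 = 1689^33 mod 2113 = 1696. x_0 is neither 1 nor 2112, so continue squaring. x_1 = 1696^2 mod 2113 = 623. x_2 = 623^2 mod 2113 = 1450. x_3 = 1450^2 mod 2113 = 65. x_4 = 65^2 mod 2113 = 2112. x_4 ≡ −1, so 1689 is not a witness.
Base 1843: x_0 = 1843^33 mod 2113 = 1887. x_0 is neither 1 nor 2112, so continue squaring. x_1 = 1887^2 mod 2113 = 364. x_2 = 364^2 mod 2113 = 1490. x_3 = 1490^2 mod 2113 = 1450. x_4 = 1450^2 mod 2113 = 65. x_5 = 65^2 mod 2113 = 2112. x_5 ≡ −1, so 1843 is not a witness.
Base 1927: x_0 = 1927^33 mod 2113 = 1706. x_0 is neither 1 nor 2112, so continue squaring. x_1 = 1706^2 mod 2113 = 835. x_2 = 835^2 mod 2113 = 2048. x_3 = 2048^2 mod 2113 = 2112. x_3 ≡ −1, so 1927 is not a witness.
Base 2002: x_0 = 2002^33 mod 2113 = 2112. x_0 = 2112 ≡ −1, so 2002 is not a witness.
No listed base is a witness for 2113.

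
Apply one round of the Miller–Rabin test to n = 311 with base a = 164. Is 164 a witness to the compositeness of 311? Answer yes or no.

no

n − 1 = 310 = 2^1 · 155, so s = 1 and d = 155.
Repeated squaring mod 311: 164^1 ≡ 164, 164^2 ≡ 150, 164^4 ≡ 108, 164^8 ≡ 157, 164^16 ≡ 80, 164^32 ≡ 180, 164^64 ≡ 56, 164^128 ≡ 26.
155 = 128 + 16 + 8 + 2 + 1, so 164^155 ≡ 26·80·157·150·164 ≡ 310 (mod 311).
x_0 = 164^155 mod 311 = 310.
x_0 = 310 ≡ −1, so 164 is not a witness.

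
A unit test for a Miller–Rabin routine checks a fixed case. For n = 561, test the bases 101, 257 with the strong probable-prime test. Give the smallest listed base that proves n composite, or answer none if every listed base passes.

n − 1 = 560 = 2^4 · 35, so s = 4 and d = 35.
Base 101: x_0 = 101^35 mod 561 = 560. x_0 = 560 ≡ −1, so 101 is not a witness.
Base 257: x_0 = 257^35 mod 561 = 518. x_0 is neither 1 nor 560, so continue squaring. x_1 = 518^2 mod 561 = 166. x_2 = 166^2 mod 561 = 67. x_3 = 67^2 mod 561 = 1. x_3 = 1 but x_2 ≠ ±1, a nontrivial square root of 1 — 257 is a witness and 561 is composite.
The smallest witness among the given bases is 257.

257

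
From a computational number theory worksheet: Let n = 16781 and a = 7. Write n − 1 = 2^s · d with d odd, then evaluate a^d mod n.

n − 1 = 16780 = 2^2 · 4195, so s = 2 and d = 4195.
7^4195 mod 16781 = 13842.

13842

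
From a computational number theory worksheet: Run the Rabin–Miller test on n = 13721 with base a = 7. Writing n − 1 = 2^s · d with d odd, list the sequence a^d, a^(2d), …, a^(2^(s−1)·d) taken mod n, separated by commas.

8096, 13720, 1

n − 1 = 13720 = 2^3 · 1715, so s = 3 and d = 1715.
x_0 = 7^1715 mod 13721 = 8096.
x_1 = 8096^2 mod 13721 = 13720.
x_2 = 13720^2 mod 13721 = 1.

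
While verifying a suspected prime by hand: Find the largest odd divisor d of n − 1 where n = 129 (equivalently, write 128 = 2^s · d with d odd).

1

Halving: 128 → 64 → 32 → 16 → 8 → 4 → 2 → 1; 1 is odd.
So 128 = 2^7 · 1.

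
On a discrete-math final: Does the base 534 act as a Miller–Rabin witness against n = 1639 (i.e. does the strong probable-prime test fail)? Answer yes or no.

yes

n − 1 = 1638 = 2^1 · 819, so s = 1 and d = 819.
x_0 = 534^819 mod 1639 = 1564.
x_0 ∉ {1, 1638} and s = 1, so 534 is a Miller–Rabin witness and 1639 is composite.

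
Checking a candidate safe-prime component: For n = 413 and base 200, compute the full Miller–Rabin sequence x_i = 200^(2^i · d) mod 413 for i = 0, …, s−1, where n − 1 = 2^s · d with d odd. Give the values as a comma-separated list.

n − 1 = 412 = 2^2 · 103, so s = 2 and d = 103.
x_0 = 200^103 mod 413 = 39.
x_1 = 39^2 mod 413 = 282.

39, 282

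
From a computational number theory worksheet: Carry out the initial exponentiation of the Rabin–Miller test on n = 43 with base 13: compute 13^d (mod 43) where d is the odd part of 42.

n − 1 = 42 = 2^1 · 21, so s = 1 and d = 21.
Repeated squaring mod 43: 13^1 ≡ 13, 13^2 ≡ 40, 13^4 ≡ 9, 13^8 ≡ 38, 13^16 ≡ 25.
21 = 16 + 4 + 1, so 13^21 ≡ 25·9·13 ≡ 1 (mod 43).

1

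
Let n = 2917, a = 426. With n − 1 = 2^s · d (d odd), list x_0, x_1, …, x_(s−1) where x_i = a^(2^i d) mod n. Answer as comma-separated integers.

n − 1 = 2916 = 2^2 · 729, so s = 2 and d = 729.
x_0 = 426^729 mod 2917 = 2863.
x_1 = 2863^2 mod 2917 = 2916.

2863, 2916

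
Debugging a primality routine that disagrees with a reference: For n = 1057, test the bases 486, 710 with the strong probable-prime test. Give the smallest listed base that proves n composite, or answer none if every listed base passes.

n − 1 = 1056 = 2^5 · 33, so s = 5 and d = 33.
Base 486: x_0 = 486^33 mod 1057 = 1056. x_0 = 1056 ≡ −1, so 486 is not a witness.
Base 710: x_0 = 710^33 mod 1057 = 979. x_0 is neither 1 nor 1056, so continue squaring. x_1 = 979^2 mod 1057 = 799. x_2 = 799^2 mod 1057 = 1030. x_3 = 1030^2 mod 1057 = 729. x_4 = 729^2 mod 1057 = 827. Reached i = s−1 = 4 without hitting −1: 710 is a Miller–Rabin witness and 1057 is composite.
The smallest witness among the given bases is 710.

710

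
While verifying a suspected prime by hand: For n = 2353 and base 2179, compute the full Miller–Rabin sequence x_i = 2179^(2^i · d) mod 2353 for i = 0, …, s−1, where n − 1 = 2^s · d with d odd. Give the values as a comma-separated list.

343, 2352, 1, 1

n − 1 = 2352 = 2^4 · 147, so s = 4 and d = 147.
x_0 = 2179^147 mod 2353 = 343.
x_1 = 343^2 mod 2353 = 2352.
x_2 = 2352^2 mod 2353 = 1.
x_3 = 1^2 mod 2353 = 1.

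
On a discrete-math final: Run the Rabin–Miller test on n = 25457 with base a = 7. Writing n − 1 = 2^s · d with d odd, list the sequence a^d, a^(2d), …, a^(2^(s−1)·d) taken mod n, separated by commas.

n − 1 = 25456 = 2^4 · 1591, so s = 4 and d = 1591.
x_0 = 7^1591 mod 25457 = 5489.
x_1 = 5489^2 mod 25457 = 13490.
x_2 = 13490^2 mod 25457 = 13464.
x_3 = 13464^2 mod 25457 = 25456.

5489, 13490, 13464, 25456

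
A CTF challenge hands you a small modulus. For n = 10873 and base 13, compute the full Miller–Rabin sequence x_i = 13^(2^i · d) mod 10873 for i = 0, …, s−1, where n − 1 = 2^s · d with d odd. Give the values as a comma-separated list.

8854, 9859, 6134

n − 1 = 10872 = 2^3 · 1359, so s = 3 and d = 1359.
x_0 = 13^1359 mod 10873 = 8854.
x_1 = 8854^2 mod 10873 = 9859.
x_2 = 9859^2 mod 10873 = 6134.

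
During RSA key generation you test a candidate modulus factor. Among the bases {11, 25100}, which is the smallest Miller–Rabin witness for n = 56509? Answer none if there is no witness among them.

none

n − 1 = 56508 = 2^2 · 14127, so s = 2 and d = 14127.
Base 11: x_0 = 11^14127 mod 56509 = 11964. x_0 is neither 1 nor 56508, so continue squaring. x_1 = 11964^2 mod 56509 = 56508. x_1 ≡ −1, so 11 is not a witness.
Base 25100: x_0 = 25100^14127 mod 56509 = 11964. x_0 is neither 1 nor 56508, so continue squaring. x_1 = 11964^2 mod 56509 = 56508. x_1 ≡ −1, so 25100 is not a witness.
No listed base is a witness for 56509.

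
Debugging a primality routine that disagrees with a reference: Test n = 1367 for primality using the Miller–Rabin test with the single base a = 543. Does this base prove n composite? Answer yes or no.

no

n − 1 = 1366 = 2^1 · 683, so s = 1 and d = 683.
Repeated squaring mod 1367: 543^1 ≡ 543, 543^2 ≡ 944, 543^4 ≡ 1219, 543^8 ≡ 32, 543^16 ≡ 1024, 543^32 ≡ 87, 543^64 ≡ 734, 543^128 ≡ 158, 543^256 ≡ 358, 543^512 ≡ 1033.
683 = 512 + 128 + 32 + 8 + 2 + 1, so 543^683 ≡ 1033·158·87·32·944·543 ≡ 1 (mod 1367).
x_0 = 543^683 mod 1367 = 1.
x_0 = 1, so 543 is not a witness.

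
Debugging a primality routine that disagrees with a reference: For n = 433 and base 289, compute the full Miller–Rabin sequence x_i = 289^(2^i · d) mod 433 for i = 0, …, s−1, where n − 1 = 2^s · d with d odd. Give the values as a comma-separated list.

1, 1, 1, 1

n − 1 = 432 = 2^4 · 27, so s = 4 and d = 27.
x_0 = 289^27 mod 433 = 1.
x_1 = 1^2 mod 433 = 1.
x_2 = 1^2 mod 433 = 1.
x_3 = 1^2 mod 433 = 1.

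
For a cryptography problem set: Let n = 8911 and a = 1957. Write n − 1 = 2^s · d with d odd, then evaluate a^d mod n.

n − 1 = 8910 = 2^1 · 4455, so s = 1 and d = 4455.
By repeated squaring, 1957^4455 ≡ 7505 (mod 8911).

7505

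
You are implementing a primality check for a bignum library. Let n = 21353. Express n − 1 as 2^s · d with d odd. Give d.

2669

Halving: 21352 → 10676 → 5338 → 2669; 2669 is odd.
So 21352 = 2^3 · 2669.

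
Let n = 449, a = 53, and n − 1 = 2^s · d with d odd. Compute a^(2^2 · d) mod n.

n − 1 = 448 = 2^6 · 7, so s = 6 and d = 7.
x_0 = 53^7 mod 449 = 99.
x_1 = 99^2 mod 449 = 372.
x_2 = 372^2 mod 449 = 92.

92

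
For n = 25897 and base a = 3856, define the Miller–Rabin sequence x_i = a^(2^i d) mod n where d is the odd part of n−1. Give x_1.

n − 1 = 25896 = 2^3 · 3237, so s = 3 and d = 3237.
x_0 = 3856^3237 mod 25897 = 4407.
x_1 = 4407^2 mod 25897 = 24796.

24796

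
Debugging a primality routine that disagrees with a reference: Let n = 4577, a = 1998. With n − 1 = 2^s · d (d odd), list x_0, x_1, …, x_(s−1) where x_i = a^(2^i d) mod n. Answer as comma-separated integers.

n − 1 = 4576 = 2^5 · 143, so s = 5 and d = 143.
x_0 = 1998^143 mod 4577 = 689.
x_1 = 689^2 mod 4577 = 3290.
x_2 = 3290^2 mod 4577 = 4072.
x_3 = 4072^2 mod 4577 = 3290.
x_4 = 3290^2 mod 4577 = 4072.

689, 3290, 4072, 3290, 4072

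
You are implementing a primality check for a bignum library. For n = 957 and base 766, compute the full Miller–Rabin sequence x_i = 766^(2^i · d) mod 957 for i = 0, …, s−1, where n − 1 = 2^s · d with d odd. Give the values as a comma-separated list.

n − 1 = 956 = 2^2 · 239, so s = 2 and d = 239.
x_0 = 766^239 mod 957 = 481.
x_1 = 481^2 mod 957 = 724.

481, 724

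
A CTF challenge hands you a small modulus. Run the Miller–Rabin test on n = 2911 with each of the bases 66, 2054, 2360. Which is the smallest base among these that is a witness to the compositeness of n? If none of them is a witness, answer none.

n − 1 = 2910 = 2^1 · 1455, so s = 1 and d = 1455.
Base 66: x_0 = 66^1455 mod 2911 = 2910. x_0 = 2910 ≡ −1, so 66 is not a witness.
Base 2054: x_0 = 2054^1455 mod 2911 = 2910. x_0 = 2910 ≡ −1, so 2054 is not a witness.
Base 2360: x_0 = 2360^1455 mod 2911 = 2910. x_0 = 2910 ≡ −1, so 2360 is not a witness.
No listed base is a witness for 2911.

none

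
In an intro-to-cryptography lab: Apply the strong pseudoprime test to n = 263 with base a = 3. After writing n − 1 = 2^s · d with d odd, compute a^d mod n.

1

n − 1 = 262 = 2^1 · 131, so s = 1 and d = 131.
Repeated squaring mod 263: 3^1 ≡ 3, 3^2 ≡ 9, 3^4 ≡ 81, 3^8 ≡ 249, 3^16 ≡ 196, 3^32 ≡ 18, 3^64 ≡ 61, 3^128 ≡ 39.
131 = 128 + 2 + 1, so 3^131 ≡ 39·9·3 ≡ 1 (mod 263).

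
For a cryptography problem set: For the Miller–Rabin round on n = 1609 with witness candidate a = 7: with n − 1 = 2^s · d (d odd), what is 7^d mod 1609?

n − 1 = 1608 = 2^3 · 201, so s = 3 and d = 201.
Repeated squaring mod 1609: 7^1 ≡ 7, 7^2 ≡ 49, 7^4 ≡ 792, 7^8 ≡ 1363, 7^16 ≡ 983, 7^32 ≡ 889, 7^64 ≡ 302, 7^128 ≡ 1100.
201 = 128 + 64 + 8 + 1, so 7^201 ≡ 1100·302·1363·7 ≡ 979 (mod 1609).

979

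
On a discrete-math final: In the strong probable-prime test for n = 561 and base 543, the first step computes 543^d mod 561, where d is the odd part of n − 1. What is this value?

441

n − 1 = 560 = 2^4 · 35, so s = 4 and d = 35.
Repeated squaring mod 561: 543^1 ≡ 543, 543^2 ≡ 324, 543^4 ≡ 69, 543^8 ≡ 273, 543^16 ≡ 477, 543^32 ≡ 324.
35 = 32 + 2 + 1, so 543^35 ≡ 324·324·543 ≡ 441 (mod 561).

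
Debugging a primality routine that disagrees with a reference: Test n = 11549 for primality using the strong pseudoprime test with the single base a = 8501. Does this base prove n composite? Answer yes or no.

n − 1 = 11548 = 2^2 · 2887, so s = 2 and d = 2887.
Repeated squaring mod 11549: 8501^1 ≡ 8501, 8501^2 ≡ 4908, 8501^4 ≡ 8799, 8501^8 ≡ 9454, 8501^16 ≡ 405, 8501^32 ≡ 2339, 8501^64 ≡ 8244, 8501^128 ≡ 9220, 8501^256 ≡ 7760, 8501^512 ≡ 1114, 8501^1024 ≡ 5253, 8501^2048 ≡ 3448.
2887 = 2048 + 512 + 256 + 64 + 4 + 2 + 1, so 8501^2887 ≡ 3448·1114·7760·8244·8799·4908·8501 ≡ 8095 (mod 11549).
x_0 = 8501^2887 mod 11549 = 8095.
x_0 is neither 1 nor 11548, so continue squaring.
x_1 = 8095^2 mod 11549 = 11548.
x_1 ≡ −1, so 8501 is not a witness.

no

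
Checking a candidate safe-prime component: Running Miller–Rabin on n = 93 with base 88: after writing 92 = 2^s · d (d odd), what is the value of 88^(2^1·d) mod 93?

67

n − 1 = 92 = 2^2 · 23, so s = 2 and d = 23.
x_0 = 88^23 mod 93 = 37.
x_1 = 37^2 mod 93 = 67.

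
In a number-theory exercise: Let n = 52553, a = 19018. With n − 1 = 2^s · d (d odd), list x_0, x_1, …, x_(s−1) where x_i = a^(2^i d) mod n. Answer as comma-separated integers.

52552, 1, 1

n − 1 = 52552 = 2^3 · 6569, so s = 3 and d = 6569.
x_0 = 19018^6569 mod 52553 = 52552.
x_1 = 52552^2 mod 52553 = 1.
x_2 = 1^2 mod 52553 = 1.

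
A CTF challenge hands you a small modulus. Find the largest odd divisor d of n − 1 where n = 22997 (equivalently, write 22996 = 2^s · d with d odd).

5749

Halving: 22996 → 11498 → 5749; 5749 is odd.
So 22996 = 2^2 · 5749.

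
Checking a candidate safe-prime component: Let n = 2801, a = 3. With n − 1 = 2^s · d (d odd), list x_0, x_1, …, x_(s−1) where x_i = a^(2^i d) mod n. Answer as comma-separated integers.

n − 1 = 2800 = 2^4 · 175, so s = 4 and d = 175.
x_0 = 3^175 mod 2801 = 24.
x_1 = 24^2 mod 2801 = 576.
x_2 = 576^2 mod 2801 = 1258.
x_3 = 1258^2 mod 2801 = 2800.

24, 576, 1258, 2800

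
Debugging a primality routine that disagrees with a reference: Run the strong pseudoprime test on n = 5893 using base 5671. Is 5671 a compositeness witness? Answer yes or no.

yes

n − 1 = 5892 = 2^2 · 1473, so s = 2 and d = 1473.
Repeated squaring mod 5893: 5671^1 ≡ 5671, 5671^2 ≡ 2140, 5671^4 ≡ 739, 5671^8 ≡ 3965, 5671^16 ≡ 4594, 5671^32 ≡ 2003, 5671^64 ≡ 4769, 5671^128 ≡ 2274, 5671^256 ≡ 2915, 5671^512 ≡ 5412, 5671^1024 ≡ 1534.
1473 = 1024 + 256 + 128 + 64 + 1, so 5671^1473 ≡ 1534·2915·2274·4769·5671 ≡ 4738 (mod 5893).
x_0 = 5671^1473 mod 5893 = 4738.
x_0 is neither 1 nor 5892, so continue squaring.
x_1 = 4738^2 mod 5893 = 2207.
Reached i = s−1 = 1 without hitting −1: 5671 is a Miller–Rabin witness and 5893 is composite.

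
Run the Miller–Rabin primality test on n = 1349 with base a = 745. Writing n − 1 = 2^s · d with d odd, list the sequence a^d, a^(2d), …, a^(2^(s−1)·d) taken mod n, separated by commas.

541, 1297

n − 1 = 1348 = 2^2 · 337, so s = 2 and d = 337.
x_0 = 745^337 mod 1349 = 541.
x_1 = 541^2 mod 1349 = 1297.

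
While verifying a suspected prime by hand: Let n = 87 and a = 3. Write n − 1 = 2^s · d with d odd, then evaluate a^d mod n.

84

n − 1 = 86 = 2^1 · 43, so s = 1 and d = 43.
3^43 mod 87 = 84.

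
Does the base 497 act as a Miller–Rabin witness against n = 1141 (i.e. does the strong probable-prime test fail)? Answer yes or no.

n − 1 = 1140 = 2^2 · 285, so s = 2 and d = 285.
x_0 = 497^285 mod 1141 = 777.
x_0 is neither 1 nor 1140, so continue squaring.
x_1 = 777^2 mod 1141 = 140.
Reached i = s−1 = 1 without hitting −1: 497 is a Miller–Rabin witness and 1141 is composite.

yes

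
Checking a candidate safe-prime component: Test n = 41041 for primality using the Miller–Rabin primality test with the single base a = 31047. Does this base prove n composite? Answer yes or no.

n − 1 = 41040 = 2^4 · 2565, so s = 4 and d = 2565.
x_0 = 31047^2565 mod 41041 = 1.
x_0 = 1, so 31047 is not a witness.

no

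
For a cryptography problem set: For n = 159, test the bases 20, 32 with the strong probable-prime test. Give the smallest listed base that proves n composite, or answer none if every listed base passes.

n − 1 = 158 = 2^1 · 79, so s = 1 and d = 79.
Base 20: x_0 = 20^79 mod 159 = 86. x_0 ∉ {1, 158} and s = 1, so 20 is a Miller–Rabin witness and 159 is composite.
Base 32: x_0 = 32^79 mod 159 = 74. x_0 ∉ {1, 158} and s = 1, so 32 is a Miller–Rabin witness and 159 is composite.
The smallest witness among the given bases is 20.

20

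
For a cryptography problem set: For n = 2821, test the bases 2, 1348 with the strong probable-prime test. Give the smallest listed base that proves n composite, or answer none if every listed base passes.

n − 1 = 2820 = 2^2 · 705, so s = 2 and d = 705.
Base 2: x_0 = 2^705 mod 2821 = 2605. x_0 is neither 1 nor 2820, so continue squaring. x_1 = 2605^2 mod 2821 = 1520. Reached i = s−1 = 1 without hitting −1: 2 is a Miller–Rabin witness and 2821 is composite.
Base 1348: x_0 = 1348^705 mod 2821 = 92. x_0 is neither 1 nor 2820, so continue squaring. x_1 = 92^2 mod 2821 = 1. x_1 = 1 but x_0 ≠ ±1, a nontrivial square root of 1 — 1348 is a witness and 2821 is composite.
The smallest witness among the given bases is 2.

2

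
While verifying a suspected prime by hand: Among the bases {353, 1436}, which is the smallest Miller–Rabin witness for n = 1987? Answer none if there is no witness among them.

none

n − 1 = 1986 = 2^1 · 993, so s = 1 and d = 993.
Base 353: x_0 = 353^993 mod 1987 = 1. x_0 = 1, so 353 is not a witness.
Base 1436: x_0 = 1436^993 mod 1987 = 1986. x_0 = 1986 ≡ −1, so 1436 is not a witness.
No listed base is a witness for 1987.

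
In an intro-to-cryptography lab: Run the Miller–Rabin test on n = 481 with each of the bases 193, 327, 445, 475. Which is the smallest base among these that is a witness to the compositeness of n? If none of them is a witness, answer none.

n − 1 = 480 = 2^5 · 15, so s = 5 and d = 15.
Base 193: x_0 = 193^15 mod 481 = 31. x_0 is neither 1 nor 480, so continue squaring. x_1 = 31^2 mod 481 = 480. x_1 ≡ −1, so 193 is not a witness.
Base 327: x_0 = 327^15 mod 481 = 450. x_0 is neither 1 nor 480, so continue squaring. x_1 = 450^2 mod 481 = 480. x_1 ≡ −1, so 327 is not a witness.
Base 445: x_0 = 445^15 mod 481 = 1. x_0 = 1, so 445 is not a witness.
Base 475: x_0 = 475^15 mod 481 = 265. x_0 is neither 1 nor 480, so continue squaring. x_1 = 265^2 mod 481 = 480. x_1 ≡ −1, so 475 is not a witness.
No listed base is a witness for 481.

none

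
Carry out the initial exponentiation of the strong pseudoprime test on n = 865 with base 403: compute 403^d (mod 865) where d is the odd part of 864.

n − 1 = 864 = 2^5 · 27, so s = 5 and d = 27.
Repeated squaring mod 865: 403^1 ≡ 403, 403^2 ≡ 654, 403^4 ≡ 406, 403^8 ≡ 486, 403^16 ≡ 51.
27 = 16 + 8 + 2 + 1, so 403^27 ≡ 51·486·654·403 ≡ 787 (mod 865).

787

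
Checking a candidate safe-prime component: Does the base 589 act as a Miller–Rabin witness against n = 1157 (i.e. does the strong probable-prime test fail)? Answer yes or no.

yes

n − 1 = 1156 = 2^2 · 289, so s = 2 and d = 289.
Repeated squaring mod 1157: 589^1 ≡ 589, 589^2 ≡ 978, 589^4 ≡ 802, 589^8 ≡ 1069, 589^16 ≡ 802, 589^32 ≡ 1069, 589^64 ≡ 802, 589^128 ≡ 1069, 589^256 ≡ 802.
289 = 256 + 32 + 1, so 589^289 ≡ 802·1069·589 ≡ 589 (mod 1157).
x_0 = 589^289 mod 1157 = 589.
x_0 is neither 1 nor 1156, so continue squaring.
x_1 = 589^2 mod 1157 = 978.
Reached i = s−1 = 1 without hitting −1: 589 is a Miller–Rabin witness and 1157 is composite.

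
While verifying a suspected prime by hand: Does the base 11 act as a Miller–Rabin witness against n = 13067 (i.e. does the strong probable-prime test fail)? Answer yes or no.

n − 1 = 13066 = 2^1 · 6533, so s = 1 and d = 6533.
Repeated squaring mod 13067: 11^1 ≡ 11, 11^2 ≡ 121, 11^4 ≡ 1574, 11^8 ≡ 7813, 11^16 ≡ 7012, 11^32 ≡ 10090, 11^64 ≡ 3103, 11^128 ≡ 11297, 11^256 ≡ 9887, 11^512 ≡ 11609, 11^1024 ≡ 8910, 11^2048 ≡ 6075, 11^4096 ≡ 4417.
6533 = 4096 + 2048 + 256 + 128 + 4 + 1, so 11^6533 ≡ 4417·6075·9887·11297·1574·11 ≡ 6380 (mod 13067).
x_0 = 11^6533 mod 13067 = 6380.
x_0 ∉ {1, 13066} and s = 1, so 11 is a Miller–Rabin witness and 13067 is composite.

yes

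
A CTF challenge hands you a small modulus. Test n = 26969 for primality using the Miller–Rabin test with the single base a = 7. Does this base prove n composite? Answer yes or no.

yes

n − 1 = 26968 = 2^3 · 3371, so s = 3 and d = 3371.
x_0 = 7^3371 mod 26969 = 25909.
x_0 is neither 1 nor 26968, so continue squaring.
x_1 = 25909^2 mod 26969 = 17871.
x_2 = 17871^2 mod 26969 = 5743.
Reached i = s−1 = 2 without hitting −1: 7 is a Miller–Rabin witness and 26969 is composite.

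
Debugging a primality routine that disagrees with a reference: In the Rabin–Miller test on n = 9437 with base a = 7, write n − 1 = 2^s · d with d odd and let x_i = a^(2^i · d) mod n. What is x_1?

n − 1 = 9436 = 2^2 · 2359, so s = 2 and d = 2359.
x_0 = 7^2359 mod 9437 = 9436.
x_1 = 9436^2 mod 9437 = 1.

1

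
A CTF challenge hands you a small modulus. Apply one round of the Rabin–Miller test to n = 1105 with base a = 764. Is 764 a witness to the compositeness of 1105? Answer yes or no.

n − 1 = 1104 = 2^4 · 69, so s = 4 and d = 69.
x_0 = 764^69 mod 1105 = 1104.
x_0 = 1104 ≡ −1, so 764 is not a witness.

no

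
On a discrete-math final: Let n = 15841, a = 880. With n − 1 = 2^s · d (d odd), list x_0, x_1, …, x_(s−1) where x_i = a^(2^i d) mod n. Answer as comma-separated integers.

15623, 1, 1, 1, 1

n − 1 = 15840 = 2^5 · 495, so s = 5 and d = 495.
x_0 = 880^495 mod 15841 = 15623.
x_1 = 15623^2 mod 15841 = 1.
x_2 = 1^2 mod 15841 = 1.
x_3 = 1^2 mod 15841 = 1.
x_4 = 1^2 mod 15841 = 1.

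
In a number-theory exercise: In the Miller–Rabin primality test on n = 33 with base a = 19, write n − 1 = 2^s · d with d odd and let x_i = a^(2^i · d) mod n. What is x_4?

25

n − 1 = 32 = 2^5 · 1, so s = 5 and d = 1.
x_0 = 19^1 mod 33 = 19.
x_1 = 19^2 mod 33 = 31.
x_2 = 31^2 mod 33 = 4.
x_3 = 4^2 mod 33 = 16.
x_4 = 16^2 mod 33 = 25.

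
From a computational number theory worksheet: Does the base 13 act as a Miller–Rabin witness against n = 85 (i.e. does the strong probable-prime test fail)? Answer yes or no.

no

n − 1 = 84 = 2^2 · 21, so s = 2 and d = 21.
Repeated squaring mod 85: 13^1 ≡ 13, 13^2 ≡ 84, 13^4 ≡ 1, 13^8 ≡ 1, 13^16 ≡ 1.
21 = 16 + 4 + 1, so 13^21 ≡ 1·1·13 ≡ 13 (mod 85).
x_0 = 13^21 mod 85 = 13.
x_0 is neither 1 nor 84, so continue squaring.
x_1 = 13^2 mod 85 = 84.
x_1 ≡ −1, so 13 is not a witness.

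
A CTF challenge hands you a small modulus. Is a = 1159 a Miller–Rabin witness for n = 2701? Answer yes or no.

n − 1 = 2700 = 2^2 · 675, so s = 2 and d = 675.
x_0 = 1159^675 mod 2701 = 1.
x_0 = 1, so 1159 is not a witness.

no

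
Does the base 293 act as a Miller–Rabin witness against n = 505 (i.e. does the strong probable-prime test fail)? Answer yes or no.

n − 1 = 504 = 2^3 · 63, so s = 3 and d = 63.
x_0 = 293^63 mod 505 = 212.
x_0 is neither 1 nor 504, so continue squaring.
x_1 = 212^2 mod 505 = 504.
x_1 ≡ −1, so 293 is not a witness.

no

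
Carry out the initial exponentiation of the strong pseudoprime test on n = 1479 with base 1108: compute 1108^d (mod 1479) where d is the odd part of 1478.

1285

n − 1 = 1478 = 2^1 · 739, so s = 1 and d = 739.
1108^739 mod 1479 = 1285.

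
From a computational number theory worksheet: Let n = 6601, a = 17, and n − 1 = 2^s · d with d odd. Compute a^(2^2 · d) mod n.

n − 1 = 6600 = 2^3 · 825, so s = 3 and d = 825.
Repeated squaring mod 6601: 17^1 ≡ 17, 17^2 ≡ 289, 17^4 ≡ 4309, 17^8 ≡ 5469, 17^16 ≡ 830, 17^32 ≡ 2396, 17^64 ≡ 4547, 17^128 ≡ 877, 17^256 ≡ 3413, 17^512 ≡ 4405.
825 = 512 + 256 + 32 + 16 + 8 + 1, so 17^825 ≡ 4405·3413·2396·830·5469·17 ≡ 5795 (mod 6601).
x_0 = 5795.
x_1 = 5795^2 mod 6601 = 2738.
x_2 = 2738^2 mod 6601 = 4509.

4509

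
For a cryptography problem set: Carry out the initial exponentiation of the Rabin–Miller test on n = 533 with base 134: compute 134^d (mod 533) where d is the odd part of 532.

212

n − 1 = 532 = 2^2 · 133, so s = 2 and d = 133.
Repeated squaring mod 533: 134^1 ≡ 134, 134^2 ≡ 367, 134^4 ≡ 373, 134^8 ≡ 16, 134^16 ≡ 256, 134^32 ≡ 510, 134^64 ≡ 529, 134^128 ≡ 16.
133 = 128 + 4 + 1, so 134^133 ≡ 16·373·134 ≡ 212 (mod 533).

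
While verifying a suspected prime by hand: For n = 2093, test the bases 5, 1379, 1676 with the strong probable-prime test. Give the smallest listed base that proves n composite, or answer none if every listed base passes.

n − 1 = 2092 = 2^2 · 523, so s = 2 and d = 523.
Base 5: x_0 = 5^523 mod 2093 = 866. x_0 is neither 1 nor 2092, so continue squaring. x_1 = 866^2 mod 2093 = 662. Reached i = s−1 = 1 without hitting −1: 5 is a Miller–Rabin witness and 2093 is composite.
Base 1379: x_0 = 1379^523 mod 2093 = 1379. x_0 is neither 1 nor 2092, so continue squaring. x_1 = 1379^2 mod 2093 = 1197. Reached i = s−1 = 1 without hitting −1: 1379 is a Miller–Rabin witness and 2093 is composite.
Base 1676: x_0 = 1676^523 mod 2093 = 766. x_0 is neither 1 nor 2092, so continue squaring. x_1 = 766^2 mod 2093 = 716. Reached i = s−1 = 1 without hitting −1: 1676 is a Miller–Rabin witness and 2093 is composite.
The smallest witness among the given bases is 5.

5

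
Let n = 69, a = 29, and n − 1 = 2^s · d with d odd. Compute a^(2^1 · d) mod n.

n − 1 = 68 = 2^2 · 17, so s = 2 and d = 17.
x_0 = 29^17 mod 69 = 35.
x_1 = 35^2 mod 69 = 52.

52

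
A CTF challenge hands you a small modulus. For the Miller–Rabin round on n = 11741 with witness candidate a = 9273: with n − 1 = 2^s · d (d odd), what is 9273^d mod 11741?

9785

n − 1 = 11740 = 2^2 · 2935, so s = 2 and d = 2935.
Repeated squaring mod 11741: 9273^1 ≡ 9273, 9273^2 ≡ 9186, 9273^4 ≡ 29, 9273^8 ≡ 841, 9273^16 ≡ 2821, 9273^32 ≡ 9384, 9273^64 ≡ 1956, 9273^128 ≡ 10111, 9273^256 ≡ 3434, 9273^512 ≡ 4392, 9273^1024 ≡ 10942, 9273^2048 ≡ 4387.
2935 = 2048 + 512 + 256 + 64 + 32 + 16 + 4 + 2 + 1, so 9273^2935 ≡ 4387·4392·3434·1956·9384·2821·29·9186·9273 ≡ 9785 (mod 11741).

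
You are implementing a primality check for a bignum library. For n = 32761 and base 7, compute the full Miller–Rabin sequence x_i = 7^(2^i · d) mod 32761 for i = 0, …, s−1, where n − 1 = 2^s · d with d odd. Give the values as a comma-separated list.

8669, 30588, 4345

n − 1 = 32760 = 2^3 · 4095, so s = 3 and d = 4095.
x_0 = 7^4095 mod 32761 = 8669.
x_1 = 8669^2 mod 32761 = 30588.
x_2 = 30588^2 mod 32761 = 4345.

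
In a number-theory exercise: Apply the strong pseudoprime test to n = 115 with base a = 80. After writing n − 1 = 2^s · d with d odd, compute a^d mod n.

n − 1 = 114 = 2^1 · 57, so s = 1 and d = 57.
80^57 mod 115 = 40.

40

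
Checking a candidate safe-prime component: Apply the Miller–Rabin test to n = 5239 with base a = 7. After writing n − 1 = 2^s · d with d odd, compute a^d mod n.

4503

n − 1 = 5238 = 2^1 · 2619, so s = 1 and d = 2619.
7^2619 mod 5239 = 4503.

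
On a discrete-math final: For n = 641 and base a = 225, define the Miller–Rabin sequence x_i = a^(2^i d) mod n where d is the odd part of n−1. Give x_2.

625

n − 1 = 640 = 2^7 · 5, so s = 7 and d = 5.
By repeated squaring, 225^5 ≡ 512 (mod 641).
x_0 = 512.
x_1 = 512^2 mod 641 = 616.
x_2 = 616^2 mod 641 = 625.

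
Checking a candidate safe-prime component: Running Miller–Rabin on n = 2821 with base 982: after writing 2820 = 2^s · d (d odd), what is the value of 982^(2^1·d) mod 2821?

1520

n − 1 = 2820 = 2^2 · 705, so s = 2 and d = 705.
Repeated squaring mod 2821: 982^1 ≡ 982, 982^2 ≡ 2363, 982^4 ≡ 1010, 982^8 ≡ 1719, 982^16 ≡ 1374, 982^32 ≡ 627, 982^64 ≡ 1010, 982^128 ≡ 1719, 982^256 ≡ 1374, 982^512 ≡ 627.
705 = 512 + 128 + 64 + 1, so 982^705 ≡ 627·1719·1010·982 ≡ 1828 (mod 2821).
x_0 = 1828.
x_1 = 1828^2 mod 2821 = 1520.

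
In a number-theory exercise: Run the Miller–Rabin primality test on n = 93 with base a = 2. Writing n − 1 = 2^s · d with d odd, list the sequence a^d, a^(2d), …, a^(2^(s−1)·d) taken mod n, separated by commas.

n − 1 = 92 = 2^2 · 23, so s = 2 and d = 23.
x_0 = 2^23 mod 93 = 8.
x_1 = 8^2 mod 93 = 64.

8, 64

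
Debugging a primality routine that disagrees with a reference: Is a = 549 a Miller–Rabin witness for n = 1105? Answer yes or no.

n − 1 = 1104 = 2^4 · 69, so s = 4 and d = 69.
Repeated squaring mod 1105: 549^1 ≡ 549, 549^2 ≡ 841, 549^4 ≡ 81, 549^8 ≡ 1036, 549^16 ≡ 341, 549^32 ≡ 256, 549^64 ≡ 341.
69 = 64 + 4 + 1, so 549^69 ≡ 341·81·549 ≡ 14 (mod 1105).
x_0 = 549^69 mod 1105 = 14.
x_0 is neither 1 nor 1104, so continue squaring.
x_1 = 14^2 mod 1105 = 196.
x_2 = 196^2 mod 1105 = 846.
x_3 = 846^2 mod 1105 = 781.
Reached i = s−1 = 3 without hitting −1: 549 is a Miller–Rabin witness and 1105 is composite.

yes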